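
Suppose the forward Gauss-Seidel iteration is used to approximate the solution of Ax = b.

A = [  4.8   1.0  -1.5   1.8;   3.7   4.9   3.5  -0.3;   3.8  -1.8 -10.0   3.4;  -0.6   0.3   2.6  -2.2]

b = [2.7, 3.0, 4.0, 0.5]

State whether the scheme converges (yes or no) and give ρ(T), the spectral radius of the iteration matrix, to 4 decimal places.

A = D + L + U where D = diag(4.8, 4.9, -10, -2.2).
T_GS = -(D+L)⁻¹U: row 0 first, T[0,1] = -(1)/(4.8) = -0.2083; later rows by forward substitution.
  T[0,:] = [+0.0000  -0.2083  +0.3125  -0.3750]
  T[1,:] = [+0.0000  +0.1573  -0.9503  +0.3444]
  T[2,:] = [+0.0000  -0.1075  +0.2898  +0.1355]
  T[3,:] = [+0.0000  -0.0488  +0.1277  +0.3094]
|roots of det(T-λI)|: 0.5724, 0.2725, 0.0885, 0.0000.
spectral radius ρ = 0.5724; 0.5724 < 1 ⇒ converges.

yes, ρ = 0.5724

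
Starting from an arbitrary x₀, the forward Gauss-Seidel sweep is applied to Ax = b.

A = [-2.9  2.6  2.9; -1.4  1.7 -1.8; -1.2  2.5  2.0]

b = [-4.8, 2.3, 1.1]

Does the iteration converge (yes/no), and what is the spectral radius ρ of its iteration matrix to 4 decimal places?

no, ρ = 1.4167

Diagonal D = diag(-2.9, 1.7, 2); L, U strict lower/upper.
GS T = -(D+L)⁻¹U: row 0 first, T[0,1] = -(2.6)/(-2.9) = +0.8966; later rows by forward substitution.
  T[0,:] = [+0.0000 +0.8966 +1.0000]
  T[1,:] = [+0.0000 +0.7383 +1.8824]
  T[2,:] = [+0.0000 -0.3850 -1.7529]
moduli |λ_i(T)| = 1.4167, 0.4021, 0.0000.
ρ(T) = max|λ| = 1.4167; 1.4167 > 1 ⇒ diverges.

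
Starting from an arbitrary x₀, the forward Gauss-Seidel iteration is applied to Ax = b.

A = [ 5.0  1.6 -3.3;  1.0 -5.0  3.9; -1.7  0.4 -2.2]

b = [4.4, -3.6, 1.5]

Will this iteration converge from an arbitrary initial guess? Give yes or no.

Let D = diag(5, -5, -2.2); L, U the strict triangles.
GS T = -(D+L)⁻¹U: row 0 first, T[0,1] = -(1.6)/(5) = -0.3200; later rows by forward substitution.
  T[0,:] = [+0.0000  -0.3200  +0.6600]
  T[1,:] = [+0.0000  -0.0640  +0.9120]
  T[2,:] = [+0.0000  +0.2356  -0.3442]
|eigenvalues of T|: 0.6884, 0.2802, 0.0000.
ρ = 0.6884; 0.6884 < 1: convergent.

yes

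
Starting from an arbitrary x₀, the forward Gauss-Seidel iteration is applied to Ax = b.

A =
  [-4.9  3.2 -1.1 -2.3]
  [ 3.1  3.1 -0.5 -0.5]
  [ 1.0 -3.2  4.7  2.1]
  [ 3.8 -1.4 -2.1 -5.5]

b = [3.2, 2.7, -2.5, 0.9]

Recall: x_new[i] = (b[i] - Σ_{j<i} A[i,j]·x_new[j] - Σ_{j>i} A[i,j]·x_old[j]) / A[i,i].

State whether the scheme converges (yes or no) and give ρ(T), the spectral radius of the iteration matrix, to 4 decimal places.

no, ρ = 1.1456

Split A = D + L + U, D = diag(-4.9, 3.1, 4.7, -5.5).
T_GS = -(D+L)⁻¹U: row 0 first, T[0,1] = -(3.2)/(-4.9) = +0.6531; later rows by forward substitution.
  T[0,:] = [+0.0000, +0.6531, -0.2245, -0.4694]
  T[1,:] = [+0.0000, -0.6531, +0.3858, +0.6307]
  T[2,:] = [+0.0000, -0.5836, +0.3104, +0.0825]
  T[3,:] = [+0.0000, +0.8403, -0.3718, -0.5163]
eigenvalue magnitudes: 1.1456, 0.1685, 0.1685, 0.0000.
spectral radius ρ = 1.1456; 1.1456 > 1: divergent.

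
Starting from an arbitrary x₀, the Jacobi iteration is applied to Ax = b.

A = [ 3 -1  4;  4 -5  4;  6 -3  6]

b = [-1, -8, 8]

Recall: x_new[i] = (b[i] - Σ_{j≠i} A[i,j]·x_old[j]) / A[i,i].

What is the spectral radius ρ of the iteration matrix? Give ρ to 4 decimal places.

Let D = diag(3, -5, 6); L, U the strict triangles.
Jacobi: T = -D⁻¹(L+U), T[1,2] = -(4)/(-5) = +0.8000; T[1,1] = 0.
  T[0,:] = [+0.0000, +0.3333, -1.3333]
  T[1,:] = [+0.8000, +0.0000, +0.8000]
  T[2,:] = [-1.0000, +0.5000, +0.0000]
|roots of det(T-λI)|: 1.5829, 1.1392, 0.4437.
spectral radius ρ = 1.5829; 1.5829 > 1, so it fails to converge.

1.5829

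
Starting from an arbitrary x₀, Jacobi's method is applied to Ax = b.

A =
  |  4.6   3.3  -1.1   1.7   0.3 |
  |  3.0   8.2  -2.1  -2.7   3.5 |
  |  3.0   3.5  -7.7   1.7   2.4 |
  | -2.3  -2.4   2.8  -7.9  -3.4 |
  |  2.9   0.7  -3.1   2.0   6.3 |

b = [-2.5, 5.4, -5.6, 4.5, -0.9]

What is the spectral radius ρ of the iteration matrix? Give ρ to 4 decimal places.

1.2080

A = D + L + U where D = diag(4.6, 8.2, -7.7, -7.9, 6.3).
Jacobi: T = -D⁻¹(L+U), T[3,1] = -(-2.4)/(-7.9) = -0.3038; T[3,3] = 0.
  T[0,:] = [+0.0000, -0.7174, +0.2391, -0.3696, -0.0652]
  T[1,:] = [-0.3659, +0.0000, +0.2561, +0.3293, -0.4268]
  T[2,:] = [+0.3896, +0.4545, +0.0000, +0.2208, +0.3117]
  T[3,:] = [-0.2911, -0.3038, +0.3544, +0.0000, -0.4304]
  T[4,:] = [-0.4603, -0.1111, +0.4921, -0.3175, +0.0000]
|roots of det(T-λI)|: 1.2080, 0.5730, 0.5730, 0.3470, 0.0971.
ρ(T) = max|λ| = 1.2080; 1.2080 > 1, so it fails to converge.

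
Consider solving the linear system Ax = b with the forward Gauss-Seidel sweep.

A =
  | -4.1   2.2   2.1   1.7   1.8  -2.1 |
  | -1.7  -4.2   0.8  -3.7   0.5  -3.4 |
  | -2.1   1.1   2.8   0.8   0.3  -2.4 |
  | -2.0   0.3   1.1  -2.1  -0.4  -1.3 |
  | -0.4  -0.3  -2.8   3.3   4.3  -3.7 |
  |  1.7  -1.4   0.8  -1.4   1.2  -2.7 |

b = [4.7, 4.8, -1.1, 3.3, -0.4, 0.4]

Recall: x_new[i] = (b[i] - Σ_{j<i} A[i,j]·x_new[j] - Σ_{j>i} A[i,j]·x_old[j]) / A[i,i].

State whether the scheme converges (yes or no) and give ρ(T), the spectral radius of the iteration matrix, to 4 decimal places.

Split A = D + L + U, D = diag(-4.1, -4.2, 2.8, -2.1, 4.3, -2.7).
GS T = -(D+L)⁻¹U: row 0 first, T[0,1] = -(2.2)/(-4.1) = +0.5366; later rows by forward substitution.
  T[0,:] = [+0.0000 +0.5366 +0.5122 +0.4146 +0.4390 -0.5122]
  T[1,:] = [+0.0000 -0.2172 -0.0168 -1.0488 -0.0587 -0.6022]
  T[2,:] = [+0.0000 +0.4878 +0.3908 +0.4373 +0.2452 +0.7096]
  T[3,:] = [+0.0000 -0.2866 -0.2855 -0.3157 -0.4886 +0.1544]
  T[4,:] = [+0.0000 +0.5723 +0.5200 +0.4924 +0.5713 +1.1144]
  T[5,:] = [+0.0000 +0.9979 +0.8262 +1.3170 +0.8867 +0.6152]
|λ(T)| sorted: 1.5915, 0.9575, 0.3413, 0.3413, 0.0170, 0.0000.
ρ = 1.5915; 1.5915 > 1: divergent.

no, ρ = 1.5915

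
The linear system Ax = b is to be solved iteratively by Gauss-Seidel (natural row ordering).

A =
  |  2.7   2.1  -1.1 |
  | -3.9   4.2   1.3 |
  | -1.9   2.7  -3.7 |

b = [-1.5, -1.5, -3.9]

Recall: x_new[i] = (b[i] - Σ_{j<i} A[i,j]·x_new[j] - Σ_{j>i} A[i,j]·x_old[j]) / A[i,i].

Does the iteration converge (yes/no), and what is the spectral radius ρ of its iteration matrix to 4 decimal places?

yes, ρ = 0.7062

Split A = D + L + U, D = diag(2.7, 4.2, -3.7).
GS T = -(D+L)⁻¹U: row 0 first, T[0,2] = -(-1.1)/(2.7) = +0.4074; later rows by forward substitution.
  T[0,:] = [+0.0000 -0.7778 +0.4074]
  T[1,:] = [+0.0000 -0.7222 +0.0688]
  T[2,:] = [+0.0000 -0.1276 -0.1590]
|λ(T)| sorted: 0.7062, 0.1751, 0.0000.
ρ = 0.7062; 0.7062 < 1: convergent.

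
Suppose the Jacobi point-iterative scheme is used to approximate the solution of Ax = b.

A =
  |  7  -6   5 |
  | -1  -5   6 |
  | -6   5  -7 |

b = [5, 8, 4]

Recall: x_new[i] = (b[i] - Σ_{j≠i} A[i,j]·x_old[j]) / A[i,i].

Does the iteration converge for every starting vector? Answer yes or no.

Split A = D + L + U, D = diag(7, -5, -7).
T_J = -D⁻¹(L+U): T[0,2] = -(5)/(7) = -0.7143; T[0,0] = 0.
  T[0,:] = [+0.0000 +0.8571 -0.7143]
  T[1,:] = [-0.2000 +0.0000 +1.2000]
  T[2,:] = [-0.8571 +0.7143 +0.0000]
moduli |λ_i(T)| = 1.3669, 0.7552, 0.7552.
spectral radius ρ = 1.3669; 1.3669 > 1: divergent.

no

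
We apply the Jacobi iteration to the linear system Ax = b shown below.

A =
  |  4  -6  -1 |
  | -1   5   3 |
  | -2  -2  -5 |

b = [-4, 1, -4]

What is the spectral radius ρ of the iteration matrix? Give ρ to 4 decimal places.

A = D + L + U where D = diag(4, 5, -5).
Jacobi: T = -D⁻¹(L+U), T[2,0] = -(-2)/(-5) = -0.4000; T[2,2] = 0.
  T[0,:] = [+0.0000, +1.5000, +0.2500]
  T[1,:] = [+0.2000, +0.0000, -0.6000]
  T[2,:] = [-0.4000, -0.4000, +0.0000]
|λ(T)| sorted: 0.9035, 0.6134, 0.6134.
ρ(T) = max|λ| = 0.9035; 0.9035 < 1: convergent.

0.9035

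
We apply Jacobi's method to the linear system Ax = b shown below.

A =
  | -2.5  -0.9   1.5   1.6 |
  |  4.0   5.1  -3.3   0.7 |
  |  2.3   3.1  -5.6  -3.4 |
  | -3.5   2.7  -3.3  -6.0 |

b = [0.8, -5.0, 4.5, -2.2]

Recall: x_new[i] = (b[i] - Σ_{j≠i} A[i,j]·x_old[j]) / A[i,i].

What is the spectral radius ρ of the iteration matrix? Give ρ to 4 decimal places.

1.2460

Write A = D+L+U with D = diag(-2.5, 5.1, -5.6, -6).
Jacobi: T = -D⁻¹(L+U), T[1,2] = -(-3.3)/(5.1) = +0.6471; T[1,1] = 0.
  T[0,:] = [+0.0000 -0.3600 +0.6000 +0.6400]
  T[1,:] = [-0.7843 +0.0000 +0.6471 -0.1373]
  T[2,:] = [+0.4107 +0.5536 +0.0000 -0.6071]
  T[3,:] = [-0.5833 +0.4500 -0.5500 +0.0000]
|eigenvalues of T|: 1.2460, 0.7161, 0.6223, 0.6223.
spectral radius ρ = 1.2460; 1.2460 > 1 ⇒ diverges.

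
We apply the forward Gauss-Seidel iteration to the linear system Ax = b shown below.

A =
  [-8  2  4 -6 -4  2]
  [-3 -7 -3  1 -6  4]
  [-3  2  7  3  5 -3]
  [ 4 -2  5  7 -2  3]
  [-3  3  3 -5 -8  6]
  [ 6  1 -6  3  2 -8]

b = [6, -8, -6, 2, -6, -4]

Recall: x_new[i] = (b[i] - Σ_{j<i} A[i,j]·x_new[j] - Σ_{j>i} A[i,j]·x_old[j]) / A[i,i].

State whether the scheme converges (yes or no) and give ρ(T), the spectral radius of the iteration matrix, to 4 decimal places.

Split A = D + L + U, D = diag(-8, -7, 7, 7, -8, -8).
Gauss-Seidel: T = -(D+L)⁻¹U, row 0 first, T[0,4] = -(-4)/(-8) = -0.5000; later rows by forward substitution.
  T[0,:] = [+0.0000  +0.2500  +0.5000  -0.7500  -0.5000  +0.2500]
  T[1,:] = [+0.0000  -0.1071  -0.6429  +0.4643  -0.6429  +0.4643]
  T[2,:] = [+0.0000  +0.1378  +0.3980  -0.8827  -0.7449  +0.4031]
  T[3,:] = [+0.0000  -0.2719  -0.7536  +1.1917  +0.9198  -0.7267]
  T[4,:] = [+0.0000  +0.0876  +0.1917  -0.6204  -0.9078  +1.4357]
  T[5,:] = [+0.0000  -0.0092  -0.2385  +0.4493  +0.2213  +0.0297]
eigenvalue magnitudes: 1.1552, 0.7210, 0.4172, 0.4172, 0.0509, 0.0000.
spectral radius ρ = 1.1552; 1.1552 > 1, so it fails to converge.

no, ρ = 1.1552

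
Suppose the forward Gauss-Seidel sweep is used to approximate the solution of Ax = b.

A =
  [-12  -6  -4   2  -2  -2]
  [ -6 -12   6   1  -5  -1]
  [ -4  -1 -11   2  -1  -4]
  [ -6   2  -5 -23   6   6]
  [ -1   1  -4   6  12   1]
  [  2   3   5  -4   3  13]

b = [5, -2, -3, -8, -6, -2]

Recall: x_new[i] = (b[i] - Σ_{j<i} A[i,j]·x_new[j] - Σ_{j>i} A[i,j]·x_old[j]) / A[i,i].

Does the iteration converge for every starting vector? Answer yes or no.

Diagonal D = diag(-12, -12, -11, -23, 12, 13); L, U strict lower/upper.
T_GS = -(D+L)⁻¹U: row 0 first, T[0,1] = -(-6)/(-12) = -0.5000; later rows by forward substitution.
  T[0,:] = [+0.0000  -0.5000  -0.3333  +0.1667  -0.1667  -0.1667]
  T[1,:] = [+0.0000  +0.2500  +0.6667  +0.0000  -0.3333  +0.0000]
  T[2,:] = [+0.0000  +0.1591  +0.0606  +0.1212  +0.0000  -0.3030]
  T[3,:] = [+0.0000  +0.1176  +0.1318  -0.0698  +0.2754  +0.3702]
  T[4,:] = [+0.0000  -0.0683  -0.1290  +0.0892  -0.1238  -0.3833]
  T[5,:] = [+0.0000  +0.0100  -0.0556  -0.1143  +0.2159  +0.3446]
eigenvalue magnitudes: 0.5739, 0.1437, 0.1363, 0.1363, 0.0992, 0.0000.
ρ(T) = max|λ| = 0.5739; 0.5739 < 1: convergent.

yes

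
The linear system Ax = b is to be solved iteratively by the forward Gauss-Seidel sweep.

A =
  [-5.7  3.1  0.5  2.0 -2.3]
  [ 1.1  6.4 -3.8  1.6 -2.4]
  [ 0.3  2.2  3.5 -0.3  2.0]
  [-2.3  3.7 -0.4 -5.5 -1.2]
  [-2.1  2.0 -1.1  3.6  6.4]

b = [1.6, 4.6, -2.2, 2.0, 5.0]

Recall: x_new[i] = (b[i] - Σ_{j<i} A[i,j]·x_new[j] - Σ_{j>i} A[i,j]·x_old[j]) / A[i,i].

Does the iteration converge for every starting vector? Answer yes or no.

Write A = D+L+U with D = diag(-5.7, 6.4, 3.5, -5.5, 6.4).
Gauss-Seidel: T = -(D+L)⁻¹U, row 0 first, T[0,4] = -(-2.3)/(-5.7) = -0.4035; later rows by forward substitution.
  T[0,:] = [+0.0000  +0.5439  +0.0877  +0.3509  -0.4035]
  T[1,:] = [+0.0000  -0.0935  +0.5787  -0.3103  +0.4444]
  T[2,:] = [+0.0000  +0.0121  -0.3713  +0.2507  -0.8161]
  T[3,:] = [+0.0000  -0.2912  +0.3796  -0.3737  +0.3088]
  T[4,:] = [+0.0000  +0.3736  -0.4294  +0.4654  -0.5853]
|eigenvalues of T|: 1.5693, 0.2785, 0.2785, 0.0163, 0.0000.
ρ = 1.5693; 1.5693 > 1: divergent.

no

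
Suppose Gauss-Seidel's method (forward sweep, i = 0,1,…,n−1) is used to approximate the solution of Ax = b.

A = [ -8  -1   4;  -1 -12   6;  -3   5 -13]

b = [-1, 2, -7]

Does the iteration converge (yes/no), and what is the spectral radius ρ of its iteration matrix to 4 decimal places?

yes, ρ = 0.1609

Write A = D+L+U with D = diag(-8, -12, -13).
GS T = -(D+L)⁻¹U: row 0 first, T[0,1] = -(-1)/(-8) = -0.1250; later rows by forward substitution.
  T[0,:] = [+0.0000, -0.1250, +0.5000]
  T[1,:] = [+0.0000, +0.0104, +0.4583]
  T[2,:] = [+0.0000, +0.0329, +0.0609]
|eigenvalues of T|: 0.1609, 0.0896, 0.0000.
ρ = 0.1609; 0.1609 < 1, so it converges for any x₀.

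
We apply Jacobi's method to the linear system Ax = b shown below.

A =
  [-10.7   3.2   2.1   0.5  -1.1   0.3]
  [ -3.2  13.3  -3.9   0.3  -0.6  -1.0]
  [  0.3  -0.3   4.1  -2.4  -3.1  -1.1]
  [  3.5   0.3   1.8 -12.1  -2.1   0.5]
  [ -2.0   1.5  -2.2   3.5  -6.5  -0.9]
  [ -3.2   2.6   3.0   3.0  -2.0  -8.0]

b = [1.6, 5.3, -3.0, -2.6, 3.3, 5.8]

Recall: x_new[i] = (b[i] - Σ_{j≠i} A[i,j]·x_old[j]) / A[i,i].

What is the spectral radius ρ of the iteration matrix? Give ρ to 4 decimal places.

Split A = D + L + U, D = diag(-10.7, 13.3, 4.1, -12.1, -6.5, -8).
Jacobi T = -D⁻¹(L+U): T[2,4] = -(-3.1)/(4.1) = +0.7561; T[2,2] = 0.
  T[0,:] = [+0.0000  +0.2991  +0.1963  +0.0467  -0.1028  +0.0280]
  T[1,:] = [+0.2406  +0.0000  +0.2932  -0.0226  +0.0451  +0.0752]
  T[2,:] = [-0.0732  +0.0732  +0.0000  +0.5854  +0.7561  +0.2683]
  T[3,:] = [+0.2893  +0.0248  +0.1488  +0.0000  -0.1736  +0.0413]
  T[4,:] = [-0.3077  +0.2308  -0.3385  +0.5385  +0.0000  -0.1385]
  T[5,:] = [-0.4000  +0.3250  +0.3750  +0.3750  -0.2500  +0.0000]
|eigenvalues of T|: 0.6219, 0.4959, 0.4959, 0.3289, 0.3289, 0.1224.
ρ = 0.6219; 0.6219 < 1 ⇒ converges.

0.6219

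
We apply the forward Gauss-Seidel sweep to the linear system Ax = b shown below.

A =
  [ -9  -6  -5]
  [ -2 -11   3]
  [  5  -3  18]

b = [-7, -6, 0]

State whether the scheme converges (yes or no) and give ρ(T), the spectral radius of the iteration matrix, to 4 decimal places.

Write A = D+L+U with D = diag(-9, -11, 18).
T_GS = -(D+L)⁻¹U: row 0 first, T[0,1] = -(-6)/(-9) = -0.6667; later rows by forward substitution.
  T[0,:] = [+0.0000 -0.6667 -0.5556]
  T[1,:] = [+0.0000 +0.1212 +0.3737]
  T[2,:] = [+0.0000 +0.2054 +0.2166]
eigenvalue magnitudes: 0.4500, 0.1122, 0.0000.
ρ = 0.4500; 0.4500 < 1 ⇒ converges.

yes, ρ = 0.4500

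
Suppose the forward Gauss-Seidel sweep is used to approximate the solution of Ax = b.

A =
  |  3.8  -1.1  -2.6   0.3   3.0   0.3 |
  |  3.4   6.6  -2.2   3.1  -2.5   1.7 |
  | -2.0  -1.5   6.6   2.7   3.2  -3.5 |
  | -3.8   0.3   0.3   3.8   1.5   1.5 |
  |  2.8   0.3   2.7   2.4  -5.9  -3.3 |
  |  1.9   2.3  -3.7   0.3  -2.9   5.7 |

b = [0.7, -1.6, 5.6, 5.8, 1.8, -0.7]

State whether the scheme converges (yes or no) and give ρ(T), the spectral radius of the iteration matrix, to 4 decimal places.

no, ρ = 1.4984

Diagonal D = diag(3.8, 6.6, 6.6, 3.8, -5.9, 5.7); L, U strict lower/upper.
T_GS = -(D+L)⁻¹U: row 0 first, T[0,3] = -(0.3)/(3.8) = -0.0789; later rows by forward substitution.
  T[0,:] = [+0.0000, +0.2895, +0.6842, -0.0789, -0.7895, -0.0789]
  T[1,:] = [+0.0000, -0.1491, -0.0191, -0.4290, +0.7855, -0.2169]
  T[2,:] = [+0.0000, +0.0538, +0.2030, -0.5305, -0.5456, +0.4571]
  T[3,:] = [+0.0000, +0.2970, +0.6697, -0.0032, -1.2032, -0.4926]
  T[4,:] = [+0.0000, +0.2752, +0.6890, -0.3034, -1.0738, -0.5990]
  T[5,:] = [+0.0000, +0.1230, +0.2267, -0.2991, -0.8909, +0.1317]
|λ(T)| sorted: 1.4984, 0.3741, 0.3741, 0.2669, 0.0519, 0.0000.
ρ = 1.4984; 1.4984 > 1: divergent.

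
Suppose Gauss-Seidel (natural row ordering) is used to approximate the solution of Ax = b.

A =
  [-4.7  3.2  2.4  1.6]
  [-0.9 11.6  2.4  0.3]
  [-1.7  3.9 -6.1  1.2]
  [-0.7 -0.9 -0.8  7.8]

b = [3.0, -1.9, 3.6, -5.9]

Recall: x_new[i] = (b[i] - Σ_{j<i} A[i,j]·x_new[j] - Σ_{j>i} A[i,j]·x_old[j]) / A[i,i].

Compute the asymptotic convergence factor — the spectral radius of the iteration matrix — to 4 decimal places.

A = D + L + U where D = diag(-4.7, 11.6, -6.1, 7.8).
GS T = -(D+L)⁻¹U: row 0 first, T[0,3] = -(1.6)/(-4.7) = +0.3404; later rows by forward substitution.
  T[0,:] = [+0.0000  +0.6809  +0.5106  +0.3404]
  T[1,:] = [+0.0000  +0.0528  -0.1673  +0.0006]
  T[2,:] = [+0.0000  -0.1560  -0.2493  +0.1022]
  T[3,:] = [+0.0000  +0.0512  +0.0010  +0.0411]
moduli |λ_i(T)| = 0.3249, 0.0875, 0.0875, 0.0000.
ρ(T) = max|λ| = 0.3249; 0.3249 < 1: convergent.

0.3249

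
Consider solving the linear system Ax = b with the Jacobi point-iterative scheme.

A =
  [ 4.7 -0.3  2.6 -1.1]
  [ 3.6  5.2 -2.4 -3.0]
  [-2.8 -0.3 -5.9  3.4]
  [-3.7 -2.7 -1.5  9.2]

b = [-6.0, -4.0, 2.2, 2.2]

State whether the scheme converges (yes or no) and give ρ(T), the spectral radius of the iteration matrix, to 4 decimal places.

Diagonal D = diag(4.7, 5.2, -5.9, 9.2); L, U strict lower/upper.
T_J = -D⁻¹(L+U): T[2,0] = -(-2.8)/(-5.9) = -0.4746; T[2,2] = 0.
  T[0,:] = [+0.0000, +0.0638, -0.5532, +0.2340]
  T[1,:] = [-0.6923, +0.0000, +0.4615, +0.5769]
  T[2,:] = [-0.4746, -0.0508, +0.0000, +0.5763]
  T[3,:] = [+0.4022, +0.2935, +0.1630, +0.0000]
|λ(T)| sorted: 0.8632, 0.6241, 0.2088, 0.2088.
ρ(T) = max|λ| = 0.8632; 0.8632 < 1: convergent.

yes, ρ = 0.8632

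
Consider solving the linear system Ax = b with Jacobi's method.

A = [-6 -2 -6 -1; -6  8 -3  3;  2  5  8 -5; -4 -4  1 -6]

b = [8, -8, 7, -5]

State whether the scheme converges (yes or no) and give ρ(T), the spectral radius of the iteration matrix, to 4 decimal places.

Let D = diag(-6, 8, 8, -6); L, U the strict triangles.
T_J = -D⁻¹(L+U): T[3,1] = -(-4)/(-6) = -0.6667; T[3,3] = 0.
  T[0,:] = [+0.0000, -0.3333, -1.0000, -0.1667]
  T[1,:] = [+0.7500, +0.0000, +0.3750, -0.3750]
  T[2,:] = [-0.2500, -0.6250, +0.0000, +0.6250]
  T[3,:] = [-0.6667, -0.6667, +0.1667, +0.0000]
eigenvalue magnitudes: 1.1482, 0.8706, 0.8706, 0.5835.
ρ = 1.1482; 1.1482 > 1: divergent.

no, ρ = 1.1482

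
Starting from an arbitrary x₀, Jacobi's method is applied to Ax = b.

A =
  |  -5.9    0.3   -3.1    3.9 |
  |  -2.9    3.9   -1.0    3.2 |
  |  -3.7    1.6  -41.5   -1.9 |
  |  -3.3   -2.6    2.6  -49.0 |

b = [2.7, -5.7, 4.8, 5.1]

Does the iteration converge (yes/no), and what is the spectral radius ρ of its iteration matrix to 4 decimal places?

Diagonal D = diag(-5.9, 3.9, -41.5, -49); L, U strict lower/upper.
T_J = -D⁻¹(L+U): T[2,1] = -(1.6)/(-41.5) = +0.0386; T[2,2] = 0.
  T[0,:] = [+0.0000 +0.0508 -0.5254 +0.6610]
  T[1,:] = [+0.7436 +0.0000 +0.2564 -0.8205]
  T[2,:] = [-0.0892 +0.0386 +0.0000 -0.0458]
  T[3,:] = [-0.0673 -0.0531 +0.0531 +0.0000]
|eigenvalues of T|: 0.4331, 0.3335, 0.3335, 0.0318.
ρ = 0.4331; 0.4331 < 1: convergent.

yes, ρ = 0.4331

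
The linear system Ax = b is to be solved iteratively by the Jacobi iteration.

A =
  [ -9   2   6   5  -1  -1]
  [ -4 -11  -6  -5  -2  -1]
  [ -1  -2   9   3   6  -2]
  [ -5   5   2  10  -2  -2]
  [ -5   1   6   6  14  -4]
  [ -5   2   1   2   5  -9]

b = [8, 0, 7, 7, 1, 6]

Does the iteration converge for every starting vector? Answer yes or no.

Diagonal D = diag(-9, -11, 9, 10, 14, -9); L, U strict lower/upper.
Jacobi: T = -D⁻¹(L+U), T[4,0] = -(-5)/(14) = +0.3571; T[4,4] = 0.
  T[0,:] = [+0.0000 +0.2222 +0.6667 +0.5556 -0.1111 -0.1111]
  T[1,:] = [-0.3636 +0.0000 -0.5455 -0.4545 -0.1818 -0.0909]
  T[2,:] = [+0.1111 +0.2222 +0.0000 -0.3333 -0.6667 +0.2222]
  T[3,:] = [+0.5000 -0.5000 -0.2000 +0.0000 +0.2000 +0.2000]
  T[4,:] = [+0.3571 -0.0714 -0.4286 -0.4286 +0.0000 +0.2857]
  T[5,:] = [-0.5556 +0.2222 +0.1111 +0.2222 +0.5556 +0.0000]
|roots of det(T-λI)|: 1.2719, 0.4466, 0.4345, 0.4345, 0.1800, 0.1800.
ρ(T) = max|λ| = 1.2719; 1.2719 > 1: divergent.

no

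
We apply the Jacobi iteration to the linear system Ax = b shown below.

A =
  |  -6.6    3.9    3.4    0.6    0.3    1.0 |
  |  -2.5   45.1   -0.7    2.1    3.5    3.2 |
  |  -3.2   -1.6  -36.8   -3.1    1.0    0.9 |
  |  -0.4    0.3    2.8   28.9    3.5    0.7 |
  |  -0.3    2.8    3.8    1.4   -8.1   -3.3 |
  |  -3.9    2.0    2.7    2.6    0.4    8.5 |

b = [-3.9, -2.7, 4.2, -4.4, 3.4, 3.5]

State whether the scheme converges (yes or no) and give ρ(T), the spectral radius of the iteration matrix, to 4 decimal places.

yes, ρ = 0.4655

Let D = diag(-6.6, 45.1, -36.8, 28.9, -8.1, 8.5); L, U the strict triangles.
Jacobi: T = -D⁻¹(L+U), T[1,0] = -(-2.5)/(45.1) = +0.0554; T[1,1] = 0.
  T[0,:] = [+0.0000 +0.5909 +0.5152 +0.0909 +0.0455 +0.1515]
  T[1,:] = [+0.0554 +0.0000 +0.0155 -0.0466 -0.0776 -0.0710]
  T[2,:] = [-0.0870 -0.0435 +0.0000 -0.0842 +0.0272 +0.0245]
  T[3,:] = [+0.0138 -0.0104 -0.0969 +0.0000 -0.1211 -0.0242]
  T[4,:] = [-0.0370 +0.3457 +0.4691 +0.1728 +0.0000 -0.4074]
  T[5,:] = [+0.4588 -0.2353 -0.3176 -0.3059 -0.0471 +0.0000]
moduli |λ_i(T)| = 0.4655, 0.2897, 0.2897, 0.2725, 0.2725, 0.0346.
ρ = 0.4655; 0.4655 < 1, so it converges for any x₀.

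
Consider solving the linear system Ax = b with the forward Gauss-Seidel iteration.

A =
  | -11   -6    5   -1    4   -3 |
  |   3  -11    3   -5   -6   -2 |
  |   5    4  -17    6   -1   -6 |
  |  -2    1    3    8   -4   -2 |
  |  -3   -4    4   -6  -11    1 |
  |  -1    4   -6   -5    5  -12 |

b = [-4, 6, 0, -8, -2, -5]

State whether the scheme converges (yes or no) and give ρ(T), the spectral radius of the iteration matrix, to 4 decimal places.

Diagonal D = diag(-11, -11, -17, 8, -11, -12); L, U strict lower/upper.
GS T = -(D+L)⁻¹U: row 0 first, T[0,2] = -(5)/(-11) = +0.4545; later rows by forward substitution.
  T[0,:] = [+0.0000 -0.5455 +0.4545 -0.0909 +0.3636 -0.2727]
  T[1,:] = [+0.0000 -0.1488 +0.3967 -0.4793 -0.4463 -0.2562]
  T[2,:] = [+0.0000 -0.1954 +0.2270 +0.2134 -0.0569 -0.4934]
  T[3,:] = [+0.0000 -0.0445 -0.0211 -0.0428 +0.6680 +0.3989]
  T[4,:] = [+0.0000 +0.1561 -0.1742 +0.3001 -0.3219 -0.1386]
  T[5,:] = [+0.0000 +0.1771 -0.0829 -0.1160 -0.5631 -0.0399]
moduli |λ_i(T)| = 0.8620, 0.5396, 0.5396, 0.0678, 0.0117, 0.0000.
ρ = 0.8620; 0.8620 < 1 ⇒ converges.

yes, ρ = 0.8620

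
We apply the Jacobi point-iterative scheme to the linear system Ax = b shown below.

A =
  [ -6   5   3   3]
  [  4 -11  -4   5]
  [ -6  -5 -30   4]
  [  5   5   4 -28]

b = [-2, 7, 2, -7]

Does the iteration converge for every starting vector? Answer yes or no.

A = D + L + U where D = diag(-6, -11, -30, -28).
Jacobi T = -D⁻¹(L+U): T[1,2] = -(-4)/(-11) = -0.3636; T[1,1] = 0.
  T[0,:] = [+0.0000, +0.8333, +0.5000, +0.5000]
  T[1,:] = [+0.3636, +0.0000, -0.3636, +0.4545]
  T[2,:] = [-0.2000, -0.1667, +0.0000, +0.1333]
  T[3,:] = [+0.1786, +0.1786, +0.1429, +0.0000]
|λ(T)| sorted: 0.7483, 0.4696, 0.4696, 0.1295.
ρ = 0.7483; 0.7483 < 1: convergent.

yes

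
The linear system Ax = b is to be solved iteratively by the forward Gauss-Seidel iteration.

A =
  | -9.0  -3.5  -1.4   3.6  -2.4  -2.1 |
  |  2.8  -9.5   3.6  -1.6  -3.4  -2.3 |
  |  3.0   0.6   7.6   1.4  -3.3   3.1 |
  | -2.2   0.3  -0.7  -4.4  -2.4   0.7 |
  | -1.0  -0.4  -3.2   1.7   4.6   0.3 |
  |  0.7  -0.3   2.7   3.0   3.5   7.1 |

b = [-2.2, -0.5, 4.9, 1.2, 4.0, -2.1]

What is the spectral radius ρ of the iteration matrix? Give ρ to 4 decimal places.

0.8212

Let D = diag(-9, -9.5, 7.6, -4.4, 4.6, 7.1); L, U the strict triangles.
Gauss-Seidel: T = -(D+L)⁻¹U, row 0 first, T[0,4] = -(-2.4)/(-9) = -0.2667; later rows by forward substitution.
  T[0,:] = [+0.0000, -0.3889, -0.1556, +0.4000, -0.2667, -0.2333]
  T[1,:] = [+0.0000, -0.1146, +0.3331, -0.0505, -0.4365, -0.3109]
  T[2,:] = [+0.0000, +0.1626, +0.0351, -0.3381, +0.5739, -0.2912]
  T[3,:] = [+0.0000, +0.1608, +0.0949, -0.1497, -0.5332, +0.3009]
  T[4,:] = [+0.0000, -0.0408, -0.0155, -0.0973, +0.5004, -0.4568]
  T[5,:] = [+0.0000, -0.0761, -0.0164, +0.1982, -0.2318, +0.2187]
eigenvalue magnitudes: 0.8212, 0.4367, 0.1102, 0.0491, 0.0491, 0.0000.
ρ = 0.8212; 0.8212 < 1, so it converges for any x₀.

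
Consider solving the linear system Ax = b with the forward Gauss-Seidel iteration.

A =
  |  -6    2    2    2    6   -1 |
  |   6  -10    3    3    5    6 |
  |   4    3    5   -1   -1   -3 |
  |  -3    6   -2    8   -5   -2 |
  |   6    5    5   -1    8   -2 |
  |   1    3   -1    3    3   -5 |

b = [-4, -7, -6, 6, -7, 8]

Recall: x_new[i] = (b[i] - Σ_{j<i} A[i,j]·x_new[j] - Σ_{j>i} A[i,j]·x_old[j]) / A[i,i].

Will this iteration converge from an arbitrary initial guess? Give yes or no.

Let D = diag(-6, -10, 5, 8, 8, -5); L, U the strict triangles.
T_GS = -(D+L)⁻¹U: row 0 first, T[0,5] = -(-1)/(-6) = -0.1667; later rows by forward substitution.
  T[0,:] = [+0.0000, +0.3333, +0.3333, +0.3333, +1.0000, -0.1667]
  T[1,:] = [+0.0000, +0.2000, +0.5000, +0.5000, +1.1000, +0.5000]
  T[2,:] = [+0.0000, -0.3867, -0.5667, -0.3667, -1.2600, +0.4333]
  T[3,:] = [+0.0000, -0.1217, -0.3917, -0.3417, -0.1400, -0.0792]
  T[4,:] = [+0.0000, -0.1485, -0.2573, -0.3760, -0.6675, -0.2182]
  T[5,:] = [+0.0000, +0.1019, +0.0906, +0.0094, +0.6275, +0.0016]
|eigenvalues of T|: 1.1402, 0.4199, 0.4199, 0.0834, 0.0373, 0.0000.
ρ(T) = max|λ| = 1.1402; 1.1402 > 1, so it fails to converge.

no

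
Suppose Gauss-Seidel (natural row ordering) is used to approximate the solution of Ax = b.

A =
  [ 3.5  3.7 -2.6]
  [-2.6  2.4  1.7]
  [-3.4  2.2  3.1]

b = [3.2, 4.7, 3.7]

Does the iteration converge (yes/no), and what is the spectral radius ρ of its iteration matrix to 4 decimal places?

no, ρ = 1.1274

Diagonal D = diag(3.5, 2.4, 3.1); L, U strict lower/upper.
T_GS = -(D+L)⁻¹U: row 0 first, T[0,1] = -(3.7)/(3.5) = -1.0571; later rows by forward substitution.
  T[0,:] = [+0.0000  -1.0571  +0.7429]
  T[1,:] = [+0.0000  -1.1452  +0.0964]
  T[2,:] = [+0.0000  -0.3467  +0.7463]
|roots of det(T-λI)|: 1.1274, 0.7285, 0.0000.
ρ(T) = max|λ| = 1.1274; 1.1274 > 1: divergent.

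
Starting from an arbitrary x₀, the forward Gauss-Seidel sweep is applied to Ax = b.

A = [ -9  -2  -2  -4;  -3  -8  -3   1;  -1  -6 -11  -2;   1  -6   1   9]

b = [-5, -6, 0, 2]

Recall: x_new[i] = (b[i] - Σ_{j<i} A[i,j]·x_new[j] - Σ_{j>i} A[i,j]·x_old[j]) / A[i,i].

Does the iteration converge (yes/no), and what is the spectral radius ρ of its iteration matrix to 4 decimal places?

yes, ρ = 0.5470

Split A = D + L + U, D = diag(-9, -8, -11, 9).
Gauss-Seidel: T = -(D+L)⁻¹U, row 0 first, T[0,3] = -(-4)/(-9) = -0.4444; later rows by forward substitution.
  T[0,:] = [+0.0000, -0.2222, -0.2222, -0.4444]
  T[1,:] = [+0.0000, +0.0833, -0.2917, +0.2917]
  T[2,:] = [+0.0000, -0.0253, +0.1793, -0.3005]
  T[3,:] = [+0.0000, +0.0831, -0.1897, +0.2772]
|eigenvalues of T|: 0.5470, 0.0555, 0.0555, 0.0000.
ρ(T) = max|λ| = 0.5470; 0.5470 < 1 ⇒ converges.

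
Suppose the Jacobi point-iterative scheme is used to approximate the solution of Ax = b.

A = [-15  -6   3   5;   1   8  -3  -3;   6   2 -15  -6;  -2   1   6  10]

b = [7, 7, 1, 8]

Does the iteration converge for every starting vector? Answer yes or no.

yes

Diagonal D = diag(-15, 8, -15, 10); L, U strict lower/upper.
Jacobi T = -D⁻¹(L+U): T[3,0] = -(-2)/(10) = +0.2000; T[3,3] = 0.
  T[0,:] = [+0.0000 -0.4000 +0.2000 +0.3333]
  T[1,:] = [-0.1250 +0.0000 +0.3750 +0.3750]
  T[2,:] = [+0.4000 +0.1333 +0.0000 -0.4000]
  T[3,:] = [+0.2000 -0.1000 -0.6000 +0.0000]
|roots of det(T-λI)|: 0.8551, 0.4117, 0.3153, 0.3153.
spectral radius ρ = 0.8551; 0.8551 < 1, so it converges for any x₀.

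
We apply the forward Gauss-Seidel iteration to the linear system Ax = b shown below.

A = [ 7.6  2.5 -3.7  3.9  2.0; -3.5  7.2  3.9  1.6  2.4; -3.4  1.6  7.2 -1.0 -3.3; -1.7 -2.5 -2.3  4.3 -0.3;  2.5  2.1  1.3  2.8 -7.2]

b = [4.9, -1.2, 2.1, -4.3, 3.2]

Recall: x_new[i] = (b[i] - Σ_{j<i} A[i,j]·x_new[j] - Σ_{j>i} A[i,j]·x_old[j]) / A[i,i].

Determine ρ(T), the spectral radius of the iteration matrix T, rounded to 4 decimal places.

0.9460

Write A = D+L+U with D = diag(7.6, 7.2, 7.2, 4.3, -7.2).
T_GS = -(D+L)⁻¹U: row 0 first, T[0,3] = -(3.9)/(7.6) = -0.5132; later rows by forward substitution.
  T[0,:] = [+0.0000 -0.3289 +0.4868 -0.5132 -0.2632]
  T[1,:] = [+0.0000 -0.1599 -0.3050 -0.4717 -0.4613]
  T[2,:] = [+0.0000 -0.1198 +0.2977 +0.0014 +0.4366]
  T[3,:] = [+0.0000 -0.2871 +0.1744 -0.4764 -0.0689]
  T[4,:] = [+0.0000 -0.2941 +0.2016 -0.5008 -0.1739]
|roots of det(T-λI)|: 0.9460, 0.5671, 0.1245, 0.0090, 0.0000.
ρ(T) = max|λ| = 0.9460; 0.9460 < 1, so it converges for any x₀.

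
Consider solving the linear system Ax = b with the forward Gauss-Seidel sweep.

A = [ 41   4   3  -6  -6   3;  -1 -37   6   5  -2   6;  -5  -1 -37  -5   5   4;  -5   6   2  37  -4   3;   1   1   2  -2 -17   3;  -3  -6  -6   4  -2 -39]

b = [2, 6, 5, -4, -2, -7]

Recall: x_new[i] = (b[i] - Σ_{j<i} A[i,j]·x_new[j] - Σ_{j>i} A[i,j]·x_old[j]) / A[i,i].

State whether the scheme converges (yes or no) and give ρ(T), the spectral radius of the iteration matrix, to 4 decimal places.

yes, ρ = 0.1580

A = D + L + U where D = diag(41, -37, -37, 37, -17, -39).
Gauss-Seidel: T = -(D+L)⁻¹U, row 0 first, T[0,1] = -(4)/(41) = -0.0976; later rows by forward substitution.
  T[0,:] = [+0.0000  -0.0976  -0.0732  +0.1463  +0.1463  -0.0732]
  T[1,:] = [+0.0000  +0.0026  +0.1641  +0.1312  -0.0580  +0.1641]
  T[2,:] = [+0.0000  +0.0131  +0.0055  -0.1585  +0.1169  +0.1136]
  T[3,:] = [+0.0000  -0.0143  -0.0368  +0.0071  +0.1310  -0.1237]
  T[4,:] = [+0.0000  -0.0024  +0.0103  -0.0031  +0.0035  +0.2097]
  T[5,:] = [+0.0000  +0.0037  -0.0248  -0.0062  -0.0071  -0.0605]
|roots of det(T-λI)|: 0.1580, 0.1035, 0.1035, 0.0894, 0.0207, 0.0000.
spectral radius ρ = 0.1580; 0.1580 < 1, so it converges for any x₀.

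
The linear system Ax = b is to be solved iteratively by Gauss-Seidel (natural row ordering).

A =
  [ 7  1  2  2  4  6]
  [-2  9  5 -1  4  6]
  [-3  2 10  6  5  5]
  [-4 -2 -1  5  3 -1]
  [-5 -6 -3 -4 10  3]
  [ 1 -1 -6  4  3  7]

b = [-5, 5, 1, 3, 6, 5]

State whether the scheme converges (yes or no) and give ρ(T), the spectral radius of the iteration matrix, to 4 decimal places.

no, ρ = 1.5036

Diagonal D = diag(7, 9, 10, 5, 10, 7); L, U strict lower/upper.
GS T = -(D+L)⁻¹U: row 0 first, T[0,4] = -(4)/(7) = -0.5714; later rows by forward substitution.
  T[0,:] = [+0.0000 -0.1429 -0.2857 -0.2857 -0.5714 -0.8571]
  T[1,:] = [+0.0000 -0.0317 -0.6190 +0.0476 -0.5714 -0.8571]
  T[2,:] = [+0.0000 -0.0365 +0.0381 -0.6952 -0.5571 -0.5857]
  T[3,:] = [+0.0000 -0.1343 -0.4686 -0.3486 -1.3971 -0.9457]
  T[4,:] = [+0.0000 -0.1551 -0.6903 -0.4623 -1.3546 -1.7969]
  T[5,:] = [+0.0000 +0.1278 +0.5486 -0.1510 +0.9013 +0.8084]
eigenvalue magnitudes: 1.5036, 0.6447, 0.6447, 0.1066, 0.0184, 0.0000.
spectral radius ρ = 1.5036; 1.5036 > 1 ⇒ diverges.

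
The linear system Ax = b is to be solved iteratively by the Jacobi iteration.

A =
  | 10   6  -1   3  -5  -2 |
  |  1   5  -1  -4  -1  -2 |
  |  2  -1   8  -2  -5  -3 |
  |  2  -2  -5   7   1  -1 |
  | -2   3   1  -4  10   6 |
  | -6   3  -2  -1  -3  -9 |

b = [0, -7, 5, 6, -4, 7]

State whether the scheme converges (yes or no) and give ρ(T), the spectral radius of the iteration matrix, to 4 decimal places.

no, ρ = 1.1478

Diagonal D = diag(10, 5, 8, 7, 10, -9); L, U strict lower/upper.
T_J = -D⁻¹(L+U): T[1,4] = -(-1)/(5) = +0.2000; T[1,1] = 0.
  T[0,:] = [+0.0000, -0.6000, +0.1000, -0.3000, +0.5000, +0.2000]
  T[1,:] = [-0.2000, +0.0000, +0.2000, +0.8000, +0.2000, +0.4000]
  T[2,:] = [-0.2500, +0.1250, +0.0000, +0.2500, +0.6250, +0.3750]
  T[3,:] = [-0.2857, +0.2857, +0.7143, +0.0000, -0.1429, +0.1429]
  T[4,:] = [+0.2000, -0.3000, -0.1000, +0.4000, +0.0000, -0.6000]
  T[5,:] = [-0.6667, +0.3333, -0.2222, -0.1111, -0.3333, +0.0000]
|eigenvalues of T|: 1.1478, 0.7775, 0.7775, 0.5762, 0.5762, 0.5744.
ρ = 1.1478; 1.1478 > 1 ⇒ diverges.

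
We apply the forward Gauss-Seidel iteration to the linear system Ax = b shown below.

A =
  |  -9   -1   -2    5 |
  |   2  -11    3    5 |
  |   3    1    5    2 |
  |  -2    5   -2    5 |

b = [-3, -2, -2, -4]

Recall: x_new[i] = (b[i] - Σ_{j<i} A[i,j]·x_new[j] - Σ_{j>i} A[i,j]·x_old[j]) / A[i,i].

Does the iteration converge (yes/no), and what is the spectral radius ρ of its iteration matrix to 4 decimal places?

Let D = diag(-9, -11, 5, 5); L, U the strict triangles.
Gauss-Seidel: T = -(D+L)⁻¹U, row 0 first, T[0,3] = -(5)/(-9) = +0.5556; later rows by forward substitution.
  T[0,:] = [+0.0000  -0.1111  -0.2222  +0.5556]
  T[1,:] = [+0.0000  -0.0202  +0.2323  +0.5556]
  T[2,:] = [+0.0000  +0.0707  +0.0869  -0.8444]
  T[3,:] = [+0.0000  +0.0040  -0.2865  -0.6711]
|λ(T)| sorted: 0.9293, 0.3402, 0.0153, 0.0000.
ρ(T) = max|λ| = 0.9293; 0.9293 < 1, so it converges for any x₀.

yes, ρ = 0.9293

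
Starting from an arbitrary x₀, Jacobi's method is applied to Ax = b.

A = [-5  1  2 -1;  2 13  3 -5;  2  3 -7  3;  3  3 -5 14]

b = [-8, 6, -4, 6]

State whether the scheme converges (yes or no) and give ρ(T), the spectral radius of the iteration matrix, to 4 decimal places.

yes, ρ = 0.5150

A = D + L + U where D = diag(-5, 13, -7, 14).
Jacobi T = -D⁻¹(L+U): T[0,2] = -(2)/(-5) = +0.4000; T[0,0] = 0.
  T[0,:] = [+0.0000, +0.2000, +0.4000, -0.2000]
  T[1,:] = [-0.1538, +0.0000, -0.2308, +0.3846]
  T[2,:] = [+0.2857, +0.4286, +0.0000, +0.4286]
  T[3,:] = [-0.2143, -0.2143, +0.3571, +0.0000]
moduli |λ_i(T)| = 0.5150, 0.3908, 0.3443, 0.3443.
ρ(T) = max|λ| = 0.5150; 0.5150 < 1 ⇒ converges.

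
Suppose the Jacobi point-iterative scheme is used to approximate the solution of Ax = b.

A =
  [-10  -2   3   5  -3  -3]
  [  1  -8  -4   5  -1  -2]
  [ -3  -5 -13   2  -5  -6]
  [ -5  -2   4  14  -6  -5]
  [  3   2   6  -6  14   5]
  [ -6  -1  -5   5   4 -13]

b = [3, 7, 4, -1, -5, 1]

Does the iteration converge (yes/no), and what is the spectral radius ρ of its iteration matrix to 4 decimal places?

Split A = D + L + U, D = diag(-10, -8, -13, 14, 14, -13).
Jacobi: T = -D⁻¹(L+U), T[4,0] = -(3)/(14) = -0.2143; T[4,4] = 0.
  T[0,:] = [+0.0000, -0.2000, +0.3000, +0.5000, -0.3000, -0.3000]
  T[1,:] = [+0.1250, +0.0000, -0.5000, +0.6250, -0.1250, -0.2500]
  T[2,:] = [-0.2308, -0.3846, +0.0000, +0.1538, -0.3846, -0.4615]
  T[3,:] = [+0.3571, +0.1429, -0.2857, +0.0000, +0.4286, +0.3571]
  T[4,:] = [-0.2143, -0.1429, -0.4286, +0.4286, +0.0000, -0.3571]
  T[5,:] = [-0.4615, -0.0769, -0.3846, +0.3846, +0.3077, +0.0000]
|roots of det(T-λI)|: 1.1485, 0.8367, 0.3503, 0.2858, 0.2858, 0.2025.
spectral radius ρ = 1.1485; 1.1485 > 1: divergent.

no, ρ = 1.1485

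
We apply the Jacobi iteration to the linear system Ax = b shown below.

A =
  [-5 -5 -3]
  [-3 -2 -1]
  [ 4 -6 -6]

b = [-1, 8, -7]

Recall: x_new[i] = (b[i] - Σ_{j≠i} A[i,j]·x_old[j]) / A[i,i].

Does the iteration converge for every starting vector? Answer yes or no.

no

Diagonal D = diag(-5, -2, -6); L, U strict lower/upper.
T_J = -D⁻¹(L+U): T[0,2] = -(-3)/(-5) = -0.6000; T[0,0] = 0.
  T[0,:] = [+0.0000 -1.0000 -0.6000]
  T[1,:] = [-1.5000 +0.0000 -0.5000]
  T[2,:] = [+0.6667 -1.0000 +0.0000]
|λ(T)| sorted: 1.4144, 1.0227, 0.3917.
ρ(T) = max|λ| = 1.4144; 1.4144 > 1, so it fails to converge.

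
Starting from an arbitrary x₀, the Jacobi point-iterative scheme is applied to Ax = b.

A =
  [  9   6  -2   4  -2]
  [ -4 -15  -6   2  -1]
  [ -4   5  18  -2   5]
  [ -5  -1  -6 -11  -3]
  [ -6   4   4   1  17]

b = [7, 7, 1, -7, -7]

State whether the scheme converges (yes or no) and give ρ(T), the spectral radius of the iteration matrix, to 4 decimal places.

Let D = diag(9, -15, 18, -11, 17); L, U the strict triangles.
Jacobi: T = -D⁻¹(L+U), T[0,3] = -(4)/(9) = -0.4444; T[0,0] = 0.
  T[0,:] = [+0.0000, -0.6667, +0.2222, -0.4444, +0.2222]
  T[1,:] = [-0.2667, +0.0000, -0.4000, +0.1333, -0.0667]
  T[2,:] = [+0.2222, -0.2778, +0.0000, +0.1111, -0.2778]
  T[3,:] = [-0.4545, -0.0909, -0.5455, +0.0000, -0.2727]
  T[4,:] = [+0.3529, -0.2353, -0.2353, -0.0588, +0.0000]
|eigenvalues of T|: 0.8573, 0.5741, 0.5741, 0.3374, 0.1599.
ρ(T) = max|λ| = 0.8573; 0.8573 < 1: convergent.

yes, ρ = 0.8573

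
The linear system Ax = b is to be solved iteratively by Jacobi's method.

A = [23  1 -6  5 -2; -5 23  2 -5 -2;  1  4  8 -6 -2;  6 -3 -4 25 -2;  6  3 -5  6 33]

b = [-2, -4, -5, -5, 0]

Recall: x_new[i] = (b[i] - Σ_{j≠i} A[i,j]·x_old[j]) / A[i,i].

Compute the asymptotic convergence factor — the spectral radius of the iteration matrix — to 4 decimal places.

Split A = D + L + U, D = diag(23, 23, 8, 25, 33).
Jacobi: T = -D⁻¹(L+U), T[3,4] = -(-2)/(25) = +0.0800; T[3,3] = 0.
  T[0,:] = [+0.0000  -0.0435  +0.2609  -0.2174  +0.0870]
  T[1,:] = [+0.2174  +0.0000  -0.0870  +0.2174  +0.0870]
  T[2,:] = [-0.1250  -0.5000  +0.0000  +0.7500  +0.2500]
  T[3,:] = [-0.2400  +0.1200  +0.1600  +0.0000  +0.0800]
  T[4,:] = [-0.1818  -0.0909  +0.1515  -0.1818  +0.0000]
eigenvalue magnitudes: 0.6465, 0.3508, 0.3508, 0.1782, 0.0276.
ρ = 0.6465; 0.6465 < 1: convergent.

0.6465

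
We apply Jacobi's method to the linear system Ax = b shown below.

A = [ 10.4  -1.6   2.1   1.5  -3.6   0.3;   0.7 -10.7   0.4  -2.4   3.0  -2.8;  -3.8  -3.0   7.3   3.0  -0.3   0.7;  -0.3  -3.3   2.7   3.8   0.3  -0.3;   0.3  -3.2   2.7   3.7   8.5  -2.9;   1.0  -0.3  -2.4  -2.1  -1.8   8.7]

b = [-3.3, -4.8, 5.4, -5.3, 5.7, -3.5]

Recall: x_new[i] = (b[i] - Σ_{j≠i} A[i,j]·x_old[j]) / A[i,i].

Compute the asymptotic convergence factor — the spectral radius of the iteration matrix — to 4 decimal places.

0.8688

Let D = diag(10.4, -10.7, 7.3, 3.8, 8.5, 8.7); L, U the strict triangles.
Jacobi: T = -D⁻¹(L+U), T[2,3] = -(3)/(7.3) = -0.4110; T[2,2] = 0.
  T[0,:] = [+0.0000 +0.1538 -0.2019 -0.1442 +0.3462 -0.0288]
  T[1,:] = [+0.0654 +0.0000 +0.0374 -0.2243 +0.2804 -0.2617]
  T[2,:] = [+0.5205 +0.4110 +0.0000 -0.4110 +0.0411 -0.0959]
  T[3,:] = [+0.0789 +0.8684 -0.7105 +0.0000 -0.0789 +0.0789]
  T[4,:] = [-0.0353 +0.3765 -0.3176 -0.4353 +0.0000 +0.3412]
  T[5,:] = [-0.1149 +0.0345 +0.2759 +0.2414 +0.2069 +0.0000]
|eigenvalues of T|: 0.8688, 0.5609, 0.5609, 0.5233, 0.2401, 0.2401.
ρ(T) = max|λ| = 0.8688; 0.8688 < 1 ⇒ converges.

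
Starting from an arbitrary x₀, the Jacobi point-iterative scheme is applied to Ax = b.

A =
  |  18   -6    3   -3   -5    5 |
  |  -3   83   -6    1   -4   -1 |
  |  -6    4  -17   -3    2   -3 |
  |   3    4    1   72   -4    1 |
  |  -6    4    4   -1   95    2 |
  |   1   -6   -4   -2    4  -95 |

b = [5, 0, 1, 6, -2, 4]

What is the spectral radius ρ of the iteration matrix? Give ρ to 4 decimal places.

0.3599

Write A = D+L+U with D = diag(18, 83, -17, 72, 95, -95).
Jacobi T = -D⁻¹(L+U): T[3,4] = -(-4)/(72) = +0.0556; T[3,3] = 0.
  T[0,:] = [+0.0000  +0.3333  -0.1667  +0.1667  +0.2778  -0.2778]
  T[1,:] = [+0.0361  +0.0000  +0.0723  -0.0120  +0.0482  +0.0120]
  T[2,:] = [-0.3529  +0.2353  +0.0000  -0.1765  +0.1176  -0.1765]
  T[3,:] = [-0.0417  -0.0556  -0.0139  +0.0000  +0.0556  -0.0139]
  T[4,:] = [+0.0632  -0.0421  -0.0421  +0.0105  +0.0000  -0.0211]
  T[5,:] = [+0.0105  -0.0632  -0.0421  -0.0211  +0.0421  +0.0000]
|roots of det(T-λI)|: 0.3599, 0.2492, 0.1208, 0.0838, 0.0838, 0.0425.
ρ = 0.3599; 0.3599 < 1, so it converges for any x₀.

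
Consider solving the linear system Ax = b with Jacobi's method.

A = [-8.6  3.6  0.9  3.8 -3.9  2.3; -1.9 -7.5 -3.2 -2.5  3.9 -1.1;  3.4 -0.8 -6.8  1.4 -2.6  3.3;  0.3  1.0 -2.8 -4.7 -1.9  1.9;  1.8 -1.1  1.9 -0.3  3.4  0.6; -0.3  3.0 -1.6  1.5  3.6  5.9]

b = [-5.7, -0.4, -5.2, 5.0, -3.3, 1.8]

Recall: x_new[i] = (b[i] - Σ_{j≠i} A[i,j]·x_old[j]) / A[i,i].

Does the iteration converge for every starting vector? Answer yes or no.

no

Let D = diag(-8.6, -7.5, -6.8, -4.7, 3.4, 5.9); L, U the strict triangles.
T_J = -D⁻¹(L+U): T[5,4] = -(3.6)/(5.9) = -0.6102; T[5,5] = 0.
  T[0,:] = [+0.0000  +0.4186  +0.1047  +0.4419  -0.4535  +0.2674]
  T[1,:] = [-0.2533  +0.0000  -0.4267  -0.3333  +0.5200  -0.1467]
  T[2,:] = [+0.5000  -0.1176  +0.0000  +0.2059  -0.3824  +0.4853]
  T[3,:] = [+0.0638  +0.2128  -0.5957  +0.0000  -0.4043  +0.4043]
  T[4,:] = [-0.5294  +0.3235  -0.5588  +0.0882  +0.0000  -0.1765]
  T[5,:] = [+0.0508  -0.5085  +0.2712  -0.2542  -0.6102  +0.0000]
|λ(T)| sorted: 1.2516, 0.6748, 0.6748, 0.6490, 0.1339, 0.1339.
spectral radius ρ = 1.2516; 1.2516 > 1, so it fails to converge.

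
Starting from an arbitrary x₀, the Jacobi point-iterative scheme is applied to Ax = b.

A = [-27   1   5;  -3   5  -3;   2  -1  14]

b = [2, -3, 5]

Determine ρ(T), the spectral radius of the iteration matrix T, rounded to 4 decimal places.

0.2415

Diagonal D = diag(-27, 5, 14); L, U strict lower/upper.
Jacobi T = -D⁻¹(L+U): T[1,2] = -(-3)/(5) = +0.6000; T[1,1] = 0.
  T[0,:] = [+0.0000, +0.0370, +0.1852]
  T[1,:] = [+0.6000, +0.0000, +0.6000]
  T[2,:] = [-0.1429, +0.0714, +0.0000]
|eigenvalues of T|: 0.2415, 0.1404, 0.1404.
ρ(T) = max|λ| = 0.2415; 0.2415 < 1 ⇒ converges.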